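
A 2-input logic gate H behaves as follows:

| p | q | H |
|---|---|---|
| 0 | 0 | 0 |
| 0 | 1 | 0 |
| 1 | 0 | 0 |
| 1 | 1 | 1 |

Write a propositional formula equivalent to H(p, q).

The output is 1 only when every input is 1 — the AND of all inputs.

H(p, q) = p AND q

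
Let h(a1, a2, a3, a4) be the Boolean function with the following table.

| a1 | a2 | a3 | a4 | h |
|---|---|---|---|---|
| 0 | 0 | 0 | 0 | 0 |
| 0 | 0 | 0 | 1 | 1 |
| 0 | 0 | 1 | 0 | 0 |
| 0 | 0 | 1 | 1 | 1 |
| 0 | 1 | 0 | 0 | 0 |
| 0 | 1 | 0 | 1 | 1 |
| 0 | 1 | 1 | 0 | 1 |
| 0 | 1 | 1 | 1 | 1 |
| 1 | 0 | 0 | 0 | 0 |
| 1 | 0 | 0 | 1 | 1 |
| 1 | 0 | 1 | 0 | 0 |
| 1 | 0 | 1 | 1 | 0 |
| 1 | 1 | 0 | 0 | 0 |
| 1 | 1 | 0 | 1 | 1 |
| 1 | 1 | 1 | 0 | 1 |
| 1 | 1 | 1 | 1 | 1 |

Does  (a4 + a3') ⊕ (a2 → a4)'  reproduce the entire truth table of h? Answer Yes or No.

No

Evaluate (a4 + a3') ⊕ (a2 → a4)' on each row and compare to h:
  a1=0, a2=0, a3=0, a4=0: formula gives 1, but h = 0 ✗
Since they disagree at (0,0,0,0), the expression is not a correct formula for h.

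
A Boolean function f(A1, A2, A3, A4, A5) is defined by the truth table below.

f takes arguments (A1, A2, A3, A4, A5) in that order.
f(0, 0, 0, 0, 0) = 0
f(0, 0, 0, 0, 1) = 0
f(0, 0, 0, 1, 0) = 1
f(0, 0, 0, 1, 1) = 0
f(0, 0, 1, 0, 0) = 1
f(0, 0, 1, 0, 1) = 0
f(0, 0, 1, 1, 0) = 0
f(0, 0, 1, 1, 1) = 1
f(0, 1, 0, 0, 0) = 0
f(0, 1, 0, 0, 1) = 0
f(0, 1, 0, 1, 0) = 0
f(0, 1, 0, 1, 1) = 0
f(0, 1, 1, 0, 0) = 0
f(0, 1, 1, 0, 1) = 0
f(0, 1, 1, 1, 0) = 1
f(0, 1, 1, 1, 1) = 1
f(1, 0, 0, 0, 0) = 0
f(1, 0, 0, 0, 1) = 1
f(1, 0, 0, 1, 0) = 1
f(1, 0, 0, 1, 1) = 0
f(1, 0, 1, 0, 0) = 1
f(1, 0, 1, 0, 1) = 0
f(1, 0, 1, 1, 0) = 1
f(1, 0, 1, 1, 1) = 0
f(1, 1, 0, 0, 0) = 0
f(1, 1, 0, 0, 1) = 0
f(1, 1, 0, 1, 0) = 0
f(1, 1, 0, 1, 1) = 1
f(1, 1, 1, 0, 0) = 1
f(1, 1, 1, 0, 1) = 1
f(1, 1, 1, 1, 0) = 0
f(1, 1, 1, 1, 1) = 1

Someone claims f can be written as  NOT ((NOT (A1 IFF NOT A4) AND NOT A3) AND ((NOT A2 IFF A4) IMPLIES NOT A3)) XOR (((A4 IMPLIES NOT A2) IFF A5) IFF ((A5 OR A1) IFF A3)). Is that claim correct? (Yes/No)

Test each input against both f and the formula:
  A1=0, A2=0, A3=0, A4=0, A5=0: formula gives 0, f = 0 ✓
  A1=0, A2=0, A3=0, A4=0, A5=1: formula gives 0, f = 0 ✓
  A1=0, A2=0, A3=0, A4=1, A5=0: formula gives 1, f = 1 ✓
  A1=0, A2=0, A3=0, A4=1, A5=1: formula gives 1, but f = 0 ✗
Row (0,0,0,1,1) is a counterexample, so the formula is not equivalent to f.

No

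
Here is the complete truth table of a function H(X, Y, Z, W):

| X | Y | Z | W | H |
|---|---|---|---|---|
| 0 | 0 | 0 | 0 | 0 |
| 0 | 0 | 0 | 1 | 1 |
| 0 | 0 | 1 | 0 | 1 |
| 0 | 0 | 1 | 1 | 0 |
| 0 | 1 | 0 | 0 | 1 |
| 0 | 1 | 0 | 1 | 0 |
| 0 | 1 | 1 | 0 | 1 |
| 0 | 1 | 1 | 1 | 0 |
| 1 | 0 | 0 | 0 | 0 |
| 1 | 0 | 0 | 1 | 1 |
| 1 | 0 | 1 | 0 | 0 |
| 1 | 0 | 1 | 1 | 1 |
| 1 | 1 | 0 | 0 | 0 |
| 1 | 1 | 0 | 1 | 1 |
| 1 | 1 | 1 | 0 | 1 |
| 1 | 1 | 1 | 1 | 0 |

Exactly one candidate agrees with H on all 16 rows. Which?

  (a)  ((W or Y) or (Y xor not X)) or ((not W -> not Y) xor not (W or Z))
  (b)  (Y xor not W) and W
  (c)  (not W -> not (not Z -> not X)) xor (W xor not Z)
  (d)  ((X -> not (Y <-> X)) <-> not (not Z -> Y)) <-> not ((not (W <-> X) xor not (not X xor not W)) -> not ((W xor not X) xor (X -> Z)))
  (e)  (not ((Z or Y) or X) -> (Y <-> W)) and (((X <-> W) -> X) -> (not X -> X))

(a) fails at (0,0,0,0): the formula yields 1, H is 0.
(b) fails at (0,0,0,1): the formula yields 0, H is 1.
(c) fails at (0,0,0,0): the formula yields 1, H is 0.
(e) fails at (0,0,0,0): the formula yields 1, H is 0.
Only (d) survives; checking it on all 16 rows confirms it matches H.

d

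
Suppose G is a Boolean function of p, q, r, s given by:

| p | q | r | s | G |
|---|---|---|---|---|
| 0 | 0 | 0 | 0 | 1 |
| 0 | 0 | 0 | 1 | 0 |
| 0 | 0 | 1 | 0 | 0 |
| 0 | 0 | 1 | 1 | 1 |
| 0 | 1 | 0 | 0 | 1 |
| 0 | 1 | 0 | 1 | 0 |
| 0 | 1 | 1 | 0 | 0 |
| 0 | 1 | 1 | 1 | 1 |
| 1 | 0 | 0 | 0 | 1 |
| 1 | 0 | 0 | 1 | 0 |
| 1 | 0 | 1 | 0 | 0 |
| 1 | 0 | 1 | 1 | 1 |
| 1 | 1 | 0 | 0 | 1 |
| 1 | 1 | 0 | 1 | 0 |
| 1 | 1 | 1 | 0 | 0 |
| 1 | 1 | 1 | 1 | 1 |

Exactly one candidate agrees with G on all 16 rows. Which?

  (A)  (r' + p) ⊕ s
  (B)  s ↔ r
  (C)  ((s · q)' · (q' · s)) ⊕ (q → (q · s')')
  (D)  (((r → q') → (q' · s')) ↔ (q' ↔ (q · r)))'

(A) fails at (1,0,1,0): the formula yields 1, G is 0.
(C) fails at (0,0,1,0): the formula yields 1, G is 0.
(D) fails at (0,0,1,0): the formula yields 1, G is 0.
Only (B) survives; checking it on all 16 rows confirms it matches G.

B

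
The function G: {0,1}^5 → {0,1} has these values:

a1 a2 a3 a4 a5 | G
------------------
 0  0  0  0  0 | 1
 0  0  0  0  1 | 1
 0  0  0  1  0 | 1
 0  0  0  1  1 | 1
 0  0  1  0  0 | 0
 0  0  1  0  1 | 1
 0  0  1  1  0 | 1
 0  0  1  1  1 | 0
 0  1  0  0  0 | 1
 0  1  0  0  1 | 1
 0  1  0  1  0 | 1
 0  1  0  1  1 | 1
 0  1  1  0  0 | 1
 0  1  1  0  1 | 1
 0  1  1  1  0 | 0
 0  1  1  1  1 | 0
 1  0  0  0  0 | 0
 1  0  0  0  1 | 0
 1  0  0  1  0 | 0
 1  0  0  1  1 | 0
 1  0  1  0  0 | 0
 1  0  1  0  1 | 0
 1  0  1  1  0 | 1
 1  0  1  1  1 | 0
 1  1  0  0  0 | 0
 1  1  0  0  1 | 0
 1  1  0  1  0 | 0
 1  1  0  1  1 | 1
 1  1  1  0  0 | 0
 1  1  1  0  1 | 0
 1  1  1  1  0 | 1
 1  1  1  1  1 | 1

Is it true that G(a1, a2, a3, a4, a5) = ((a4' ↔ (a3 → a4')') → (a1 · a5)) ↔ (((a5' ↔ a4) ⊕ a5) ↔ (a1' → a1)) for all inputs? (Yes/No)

Evaluate ((a4' ↔ (a3 → a4')') → (a1 · a5)) ↔ (((a5' ↔ a4) ⊕ a5) ↔ (a1' → a1)) on each row and compare to G:
  a1=0, a2=0, a3=0, a4=0, a5=0: formula gives 1, G = 1 ✓
  a1=0, a2=0, a3=0, a4=0, a5=1: formula gives 1, G = 1 ✓
  a1=0, a2=0, a3=0, a4=1, a5=0: formula gives 1, G = 1 ✓
  a1=0, a2=0, a3=0, a4=1, a5=1: formula gives 1, G = 1 ✓
  a1=0, a2=0, a3=1, a4=0, a5=0: formula gives 1, but G = 0 ✗
Row (0,0,1,0,0) is a counterexample, so the formula is not equivalent to G.

No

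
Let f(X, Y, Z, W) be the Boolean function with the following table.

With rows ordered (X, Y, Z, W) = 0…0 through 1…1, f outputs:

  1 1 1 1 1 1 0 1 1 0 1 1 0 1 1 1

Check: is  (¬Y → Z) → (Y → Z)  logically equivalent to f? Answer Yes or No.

Check the formula against f row by row:
  X=0, Y=0, Z=0, W=0: formula gives 1, f = 1 ✓
  X=0, Y=0, Z=0, W=1: formula gives 1, f = 1 ✓
  X=0, Y=0, Z=1, W=0: formula gives 1, f = 1 ✓
  X=0, Y=0, Z=1, W=1: formula gives 1, f = 1 ✓
  X=0, Y=1, Z=0, W=0: formula gives 0, but f = 1 ✗
Row (0,1,0,0) is a counterexample, so the formula is not equivalent to f.

No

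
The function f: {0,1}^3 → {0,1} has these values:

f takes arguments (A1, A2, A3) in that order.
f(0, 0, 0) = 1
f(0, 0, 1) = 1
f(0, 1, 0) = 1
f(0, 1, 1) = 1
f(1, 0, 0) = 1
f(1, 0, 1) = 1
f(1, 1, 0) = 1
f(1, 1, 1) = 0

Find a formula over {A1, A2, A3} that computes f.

The output is 0 only when every input is 1 — NAND of all inputs.

f(A1, A2, A3) = ((A1 · A2) · A3)'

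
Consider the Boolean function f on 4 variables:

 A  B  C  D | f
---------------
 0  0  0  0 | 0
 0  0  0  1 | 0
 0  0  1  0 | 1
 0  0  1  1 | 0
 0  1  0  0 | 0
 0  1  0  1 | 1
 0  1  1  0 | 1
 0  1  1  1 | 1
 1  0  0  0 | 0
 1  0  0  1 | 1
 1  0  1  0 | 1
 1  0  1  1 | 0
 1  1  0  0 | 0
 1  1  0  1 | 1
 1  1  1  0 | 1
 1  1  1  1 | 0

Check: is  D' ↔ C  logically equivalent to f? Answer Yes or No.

Check the formula against f row by row:
  A=0, B=0, C=0, D=0: formula gives 0, f = 0 ✓
  A=0, B=0, C=0, D=1: formula gives 1, but f = 0 ✗
A single disagreement suffices: at (0,0,0,1) they differ, so the formula does not compute f.

No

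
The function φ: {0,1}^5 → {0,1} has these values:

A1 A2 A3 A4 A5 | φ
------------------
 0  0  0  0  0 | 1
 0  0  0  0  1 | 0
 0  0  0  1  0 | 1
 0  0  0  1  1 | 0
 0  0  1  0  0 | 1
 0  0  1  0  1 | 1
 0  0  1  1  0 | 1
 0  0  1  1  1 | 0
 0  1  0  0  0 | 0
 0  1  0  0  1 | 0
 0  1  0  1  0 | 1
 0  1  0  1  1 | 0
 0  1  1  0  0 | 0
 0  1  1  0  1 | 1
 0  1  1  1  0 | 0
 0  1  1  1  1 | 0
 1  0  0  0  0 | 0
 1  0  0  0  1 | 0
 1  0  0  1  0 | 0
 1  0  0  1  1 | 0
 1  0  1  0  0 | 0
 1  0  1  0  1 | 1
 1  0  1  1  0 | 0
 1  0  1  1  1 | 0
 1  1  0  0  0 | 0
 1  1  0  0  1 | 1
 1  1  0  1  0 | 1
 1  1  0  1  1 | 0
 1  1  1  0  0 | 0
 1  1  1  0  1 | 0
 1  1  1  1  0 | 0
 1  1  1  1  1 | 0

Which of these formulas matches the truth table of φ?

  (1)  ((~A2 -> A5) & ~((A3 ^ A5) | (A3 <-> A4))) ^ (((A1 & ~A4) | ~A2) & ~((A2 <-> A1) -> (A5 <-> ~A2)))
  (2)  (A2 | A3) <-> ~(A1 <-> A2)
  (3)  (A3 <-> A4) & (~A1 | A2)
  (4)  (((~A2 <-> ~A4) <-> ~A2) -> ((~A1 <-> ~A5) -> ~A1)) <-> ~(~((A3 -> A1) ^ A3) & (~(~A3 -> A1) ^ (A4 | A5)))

1

(2) fails at (0,0,0,0,1): the formula yields 1, φ is 0.
(3) fails at (0,0,0,0,1): the formula yields 1, φ is 0.
(4) fails at (0,0,0,0,1): the formula yields 1, φ is 0.
(1) is the remaining candidate, and it agrees with φ on all 32 inputs.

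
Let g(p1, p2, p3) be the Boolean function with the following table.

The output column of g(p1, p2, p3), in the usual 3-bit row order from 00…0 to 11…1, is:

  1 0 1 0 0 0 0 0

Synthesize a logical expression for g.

Collect the rows where g=1 — (0,0,0), (0,1,0) — and write one minterm per row: ¬p1·¬p2·¬p3, ¬p1·p2·¬p3. Their union (logical OR) reproduces the table exactly.

g(p1, p2, p3) = ((p1' · p2') · p3') + ((p1' · p2) · p3')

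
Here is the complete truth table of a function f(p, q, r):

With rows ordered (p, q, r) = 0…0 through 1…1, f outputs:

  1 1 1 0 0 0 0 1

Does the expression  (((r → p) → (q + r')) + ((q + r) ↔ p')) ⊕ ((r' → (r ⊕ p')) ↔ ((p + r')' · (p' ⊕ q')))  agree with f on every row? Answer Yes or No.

Yes

Test each input against both f and the formula:
  p=0, q=0, r=0: formula gives 1, f = 1 ✓
  p=0, q=0, r=1: formula gives 1, f = 1 ✓
  p=0, q=1, r=0: formula gives 1, f = 1 ✓
  p=0, q=1, r=1: formula gives 0, f = 0 ✓
  p=1, q=0, r=0: formula gives 0, f = 0 ✓
  … (the remaining 3 rows also agree.)
Every row agrees, so the formula is equivalent.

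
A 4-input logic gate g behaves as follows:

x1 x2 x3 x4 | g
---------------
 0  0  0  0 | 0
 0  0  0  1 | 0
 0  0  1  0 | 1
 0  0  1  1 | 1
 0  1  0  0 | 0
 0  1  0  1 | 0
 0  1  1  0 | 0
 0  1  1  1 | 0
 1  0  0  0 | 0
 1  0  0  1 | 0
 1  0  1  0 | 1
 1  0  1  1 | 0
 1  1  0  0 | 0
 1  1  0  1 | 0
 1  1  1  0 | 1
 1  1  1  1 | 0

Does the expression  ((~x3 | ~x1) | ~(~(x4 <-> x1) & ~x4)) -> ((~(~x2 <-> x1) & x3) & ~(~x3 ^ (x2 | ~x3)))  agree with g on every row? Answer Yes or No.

Yes

Check the formula against g row by row:
  x1=0, x2=0, x3=0, x4=0: formula gives 0, g = 0 ✓
  x1=0, x2=0, x3=0, x4=1: formula gives 0, g = 0 ✓
  x1=0, x2=0, x3=1, x4=0: formula gives 1, g = 1 ✓
  x1=0, x2=0, x3=1, x4=1: formula gives 1, g = 1 ✓
  … (the remaining 12 rows also agree.)
Every row agrees, so the formula is equivalent.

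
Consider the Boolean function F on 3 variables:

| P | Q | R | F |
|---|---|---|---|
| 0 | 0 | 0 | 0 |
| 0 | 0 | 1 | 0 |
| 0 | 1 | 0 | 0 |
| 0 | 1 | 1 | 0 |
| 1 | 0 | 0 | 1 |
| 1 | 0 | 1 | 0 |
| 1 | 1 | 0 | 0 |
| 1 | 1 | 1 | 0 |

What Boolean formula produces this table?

F(P, Q, R) = (P & ~Q) & ~R

F is 1 on exactly one input, (1,0,0), whose minterm is P·¬Q·¬R. So F is just that conjunction.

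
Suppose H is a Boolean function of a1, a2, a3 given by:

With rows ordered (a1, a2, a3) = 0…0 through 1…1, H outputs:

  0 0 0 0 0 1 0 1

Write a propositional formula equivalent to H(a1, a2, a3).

H(a1, a2, a3) = ((a1 & ~a2) & a3) | ((a1 & a2) & a3)

The 1-rows are (1,0,1), (1,1,1). Each contributes one minterm — a1·¬a2·a3; a1·a2·a3 — and their disjunction is a sum-of-products form of H.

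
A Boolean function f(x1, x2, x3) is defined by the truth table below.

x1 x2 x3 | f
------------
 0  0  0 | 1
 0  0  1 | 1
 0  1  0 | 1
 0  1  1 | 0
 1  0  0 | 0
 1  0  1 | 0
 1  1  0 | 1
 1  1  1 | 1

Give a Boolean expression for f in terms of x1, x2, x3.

f(x1, x2, x3) = ¬((((¬x1 ∧ x2) ∧ x3) ∨ ((x1 ∧ ¬x2) ∧ ¬x3)) ∨ ((x1 ∧ ¬x2) ∧ x3))

f is 0 on only 3 rows — (0,1,1), (1,0,0), (1,0,1). Writing each as a minterm (¬x1·x2·x3, x1·¬x2·¬x3, x1·¬x2·x3) and OR-ing them characterizes exactly where f=0, so f is the negation of that disjunction.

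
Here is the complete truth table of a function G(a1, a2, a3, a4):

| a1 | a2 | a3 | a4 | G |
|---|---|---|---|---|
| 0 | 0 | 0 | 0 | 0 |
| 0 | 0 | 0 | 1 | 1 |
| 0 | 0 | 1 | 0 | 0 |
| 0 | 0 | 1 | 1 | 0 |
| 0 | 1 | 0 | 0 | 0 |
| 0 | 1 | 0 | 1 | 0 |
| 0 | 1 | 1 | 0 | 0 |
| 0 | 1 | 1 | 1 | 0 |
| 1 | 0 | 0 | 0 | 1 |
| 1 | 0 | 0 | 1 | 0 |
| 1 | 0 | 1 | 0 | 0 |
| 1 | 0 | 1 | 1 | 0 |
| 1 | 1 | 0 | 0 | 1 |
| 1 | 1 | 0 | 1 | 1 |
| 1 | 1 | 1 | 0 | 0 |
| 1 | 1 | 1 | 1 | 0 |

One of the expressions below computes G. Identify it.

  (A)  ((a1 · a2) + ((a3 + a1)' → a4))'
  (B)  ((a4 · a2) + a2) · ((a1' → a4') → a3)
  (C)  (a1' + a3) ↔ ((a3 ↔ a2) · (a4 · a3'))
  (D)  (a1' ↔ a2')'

(A) disagrees with G on (0,0,0,0) (formula → 1, table → 0); rule it out.
(B) disagrees with G on (0,0,0,1) (formula → 0, table → 1); rule it out.
(D) disagrees with G on (0,0,0,1) (formula → 0, table → 1); rule it out.
That leaves (C). Evaluating it on every row reproduces the table of G exactly.

C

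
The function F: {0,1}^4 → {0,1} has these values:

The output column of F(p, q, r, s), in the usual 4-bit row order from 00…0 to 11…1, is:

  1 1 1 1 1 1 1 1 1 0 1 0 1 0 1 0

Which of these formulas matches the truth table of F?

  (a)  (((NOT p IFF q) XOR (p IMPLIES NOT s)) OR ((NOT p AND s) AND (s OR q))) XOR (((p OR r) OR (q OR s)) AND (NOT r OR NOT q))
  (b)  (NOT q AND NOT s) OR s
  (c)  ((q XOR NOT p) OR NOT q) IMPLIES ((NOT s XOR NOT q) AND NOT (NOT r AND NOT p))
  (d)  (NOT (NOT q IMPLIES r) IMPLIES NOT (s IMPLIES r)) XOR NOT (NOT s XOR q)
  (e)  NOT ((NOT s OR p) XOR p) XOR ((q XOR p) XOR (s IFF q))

e

(a): at (0,0,0,1) it gives 0, but F = 1 — eliminated.
(b): at (0,1,0,0) it gives 0, but F = 1 — eliminated.
(c): at (0,0,0,0) it gives 0, but F = 1 — eliminated.
(d): at (0,0,0,0) it gives 0, but F = 1 — eliminated.
That leaves (e). Evaluating it on every row reproduces the table of F exactly.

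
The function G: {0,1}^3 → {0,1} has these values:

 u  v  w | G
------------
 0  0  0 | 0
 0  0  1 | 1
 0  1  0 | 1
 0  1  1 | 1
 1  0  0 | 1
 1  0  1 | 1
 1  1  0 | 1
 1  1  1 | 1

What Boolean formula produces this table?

G(u, v, w) = ((u' · v') · w')'

G is 0 on exactly one input, (0,0,0), whose minterm is ¬u·¬v·¬w. So G is the negation of that single conjunction.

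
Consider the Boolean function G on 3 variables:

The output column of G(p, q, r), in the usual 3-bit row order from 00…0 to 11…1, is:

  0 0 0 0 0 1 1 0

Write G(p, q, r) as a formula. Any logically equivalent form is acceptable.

The 1-rows are (1,0,1), (1,1,0). Each contributes one minterm — p·¬q·r; p·q·¬r — and their disjunction is a sum-of-products form of G.

G(p, q, r) = ((p and not q) and r) or ((p and q) and not r)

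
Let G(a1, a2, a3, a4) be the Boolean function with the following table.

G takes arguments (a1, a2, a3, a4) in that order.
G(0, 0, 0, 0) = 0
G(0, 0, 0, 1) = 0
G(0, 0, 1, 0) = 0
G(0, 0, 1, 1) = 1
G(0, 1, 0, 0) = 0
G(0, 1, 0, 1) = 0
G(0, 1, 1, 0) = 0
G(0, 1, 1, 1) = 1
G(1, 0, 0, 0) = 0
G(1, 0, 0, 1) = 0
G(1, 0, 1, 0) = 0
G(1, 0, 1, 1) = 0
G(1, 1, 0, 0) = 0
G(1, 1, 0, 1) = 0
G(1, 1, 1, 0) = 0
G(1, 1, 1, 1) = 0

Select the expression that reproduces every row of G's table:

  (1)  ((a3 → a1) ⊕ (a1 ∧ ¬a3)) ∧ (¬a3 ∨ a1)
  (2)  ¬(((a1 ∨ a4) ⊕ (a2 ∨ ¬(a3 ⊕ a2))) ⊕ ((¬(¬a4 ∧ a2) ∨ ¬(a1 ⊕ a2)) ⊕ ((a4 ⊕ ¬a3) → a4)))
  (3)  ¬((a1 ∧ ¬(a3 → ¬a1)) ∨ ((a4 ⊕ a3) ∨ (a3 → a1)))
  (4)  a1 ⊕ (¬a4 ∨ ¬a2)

3

(1) fails at (0,0,0,0): the formula yields 1, G is 0.
(2) fails at (0,0,0,0): the formula yields 1, G is 0.
(4) fails at (0,0,0,0): the formula yields 1, G is 0.
(3) is the remaining candidate, and it agrees with G on all 16 inputs.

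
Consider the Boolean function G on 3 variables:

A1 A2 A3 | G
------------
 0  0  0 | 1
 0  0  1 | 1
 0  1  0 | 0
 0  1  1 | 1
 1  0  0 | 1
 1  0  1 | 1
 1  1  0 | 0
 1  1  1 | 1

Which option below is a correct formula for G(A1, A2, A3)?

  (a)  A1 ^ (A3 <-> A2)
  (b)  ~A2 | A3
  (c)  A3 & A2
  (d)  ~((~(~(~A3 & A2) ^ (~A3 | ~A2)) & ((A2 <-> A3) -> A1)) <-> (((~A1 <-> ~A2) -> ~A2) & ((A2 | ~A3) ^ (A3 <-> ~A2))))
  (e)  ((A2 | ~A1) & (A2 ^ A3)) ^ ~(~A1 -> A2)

(a) fails at (0,0,1): the formula yields 0, G is 1.
(c) fails at (0,0,0): the formula yields 0, G is 1.
(d) fails at (0,0,1): the formula yields 0, G is 1.
(e) fails at (0,0,1): the formula yields 0, G is 1.
(b) is the remaining candidate, and it agrees with G on all 8 inputs.

b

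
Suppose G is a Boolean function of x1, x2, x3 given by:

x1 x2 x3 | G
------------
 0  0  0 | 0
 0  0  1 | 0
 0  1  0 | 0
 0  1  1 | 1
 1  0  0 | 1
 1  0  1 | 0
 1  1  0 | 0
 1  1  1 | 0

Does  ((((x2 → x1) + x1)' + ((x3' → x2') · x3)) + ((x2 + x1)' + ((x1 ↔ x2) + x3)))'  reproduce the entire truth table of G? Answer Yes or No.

Evaluate ((((x2 → x1) + x1)' + ((x3' → x2') · x3)) + ((x2 + x1)' + ((x1 ↔ x2) + x3)))' on each row and compare to G:
  x1=0, x2=0, x3=0: formula gives 0, G = 0 ✓
  x1=0, x2=0, x3=1: formula gives 0, G = 0 ✓
  x1=0, x2=1, x3=0: formula gives 0, G = 0 ✓
  x1=0, x2=1, x3=1: formula gives 0, but G = 1 ✗
Row (0,1,1) is a counterexample, so the formula is not equivalent to G.

No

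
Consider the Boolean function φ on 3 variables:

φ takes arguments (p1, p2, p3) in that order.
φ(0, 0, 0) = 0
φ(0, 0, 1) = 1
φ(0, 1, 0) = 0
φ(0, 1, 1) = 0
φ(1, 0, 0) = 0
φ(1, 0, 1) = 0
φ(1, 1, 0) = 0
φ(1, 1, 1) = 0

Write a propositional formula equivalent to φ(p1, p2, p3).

φ(p1, p2, p3) = (not p1 and not p2) and p3

Only row (0,0,1) gives 1. That row's minterm ¬p1·¬p2·p3 is φ directly.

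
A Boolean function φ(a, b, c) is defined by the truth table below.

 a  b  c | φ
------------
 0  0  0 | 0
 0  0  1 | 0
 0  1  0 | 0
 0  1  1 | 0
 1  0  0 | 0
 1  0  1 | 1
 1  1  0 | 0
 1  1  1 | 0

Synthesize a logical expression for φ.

φ(a, b, c) = (a ∧ ¬b) ∧ c

Only row (1,0,1) gives 1. That row's minterm a·¬b·c is φ directly.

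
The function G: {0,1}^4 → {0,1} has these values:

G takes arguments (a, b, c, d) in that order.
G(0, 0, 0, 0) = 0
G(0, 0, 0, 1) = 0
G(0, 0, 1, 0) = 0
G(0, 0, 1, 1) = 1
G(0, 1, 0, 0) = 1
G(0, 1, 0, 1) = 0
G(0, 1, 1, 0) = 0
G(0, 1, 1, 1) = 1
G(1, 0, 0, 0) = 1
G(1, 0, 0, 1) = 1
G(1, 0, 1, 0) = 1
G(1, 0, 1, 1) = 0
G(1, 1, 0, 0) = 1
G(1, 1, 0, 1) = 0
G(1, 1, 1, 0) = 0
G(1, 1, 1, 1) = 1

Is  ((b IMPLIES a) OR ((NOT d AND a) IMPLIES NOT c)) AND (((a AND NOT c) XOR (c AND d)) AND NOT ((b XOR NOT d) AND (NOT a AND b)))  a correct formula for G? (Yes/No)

Check the formula against G row by row:
  a=0, b=0, c=0, d=0: formula gives 0, G = 0 ✓
  a=0, b=0, c=0, d=1: formula gives 0, G = 0 ✓
  a=0, b=0, c=1, d=0: formula gives 0, G = 0 ✓
  a=0, b=0, c=1, d=1: formula gives 1, G = 1 ✓
  a=0, b=1, c=0, d=0: formula gives 0, but G = 1 ✗
A single disagreement suffices: at (0,1,0,0) they differ, so the formula does not compute G.

No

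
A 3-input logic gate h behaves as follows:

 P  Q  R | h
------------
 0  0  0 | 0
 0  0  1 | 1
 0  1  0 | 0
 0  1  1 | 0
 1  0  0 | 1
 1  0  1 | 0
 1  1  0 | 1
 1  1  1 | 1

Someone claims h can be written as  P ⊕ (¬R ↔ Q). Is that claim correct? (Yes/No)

Check the formula against h row by row:
  P=0, Q=0, R=0: formula gives 0, h = 0 ✓
  P=0, Q=0, R=1: formula gives 1, h = 1 ✓
  P=0, Q=1, R=0: formula gives 1, but h = 0 ✗
Since they disagree at (0,1,0), the expression is not a correct formula for h.

No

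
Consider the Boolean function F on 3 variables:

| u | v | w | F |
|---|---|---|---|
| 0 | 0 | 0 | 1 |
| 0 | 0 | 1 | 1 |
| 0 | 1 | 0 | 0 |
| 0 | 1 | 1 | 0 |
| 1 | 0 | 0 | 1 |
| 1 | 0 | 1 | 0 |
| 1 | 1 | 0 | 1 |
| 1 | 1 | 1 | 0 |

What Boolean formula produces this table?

F(u, v, w) = ((((~u & ~v) & ~w) | ((~u & ~v) & w)) | ((u & ~v) & ~w)) | ((u & v) & ~w)

Collect the rows where F=1 — (0,0,0), (0,0,1), (1,0,0), (1,1,0) — and write one minterm per row: ¬u·¬v·¬w, ¬u·¬v·w, u·¬v·¬w, u·v·¬w. Their union (logical OR) reproduces the table exactly.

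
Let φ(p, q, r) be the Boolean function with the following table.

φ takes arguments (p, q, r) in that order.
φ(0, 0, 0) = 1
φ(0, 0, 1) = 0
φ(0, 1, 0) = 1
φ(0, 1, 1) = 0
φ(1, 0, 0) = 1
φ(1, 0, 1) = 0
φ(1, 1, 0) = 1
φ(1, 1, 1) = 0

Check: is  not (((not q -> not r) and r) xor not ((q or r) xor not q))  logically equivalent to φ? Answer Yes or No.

Evaluate not (((not q -> not r) and r) xor not ((q or r) xor not q)) on each row and compare to φ:
  p=0, q=0, r=0: formula gives 1, φ = 1 ✓
  p=0, q=0, r=1: formula gives 0, φ = 0 ✓
  p=0, q=1, r=0: formula gives 1, φ = 1 ✓
  p=0, q=1, r=1: formula gives 0, φ = 0 ✓
  p=1, q=0, r=0: formula gives 1, φ = 1 ✓
  … (the remaining 3 rows also agree.)
No disagreement on any input; they are logically equivalent.

Yes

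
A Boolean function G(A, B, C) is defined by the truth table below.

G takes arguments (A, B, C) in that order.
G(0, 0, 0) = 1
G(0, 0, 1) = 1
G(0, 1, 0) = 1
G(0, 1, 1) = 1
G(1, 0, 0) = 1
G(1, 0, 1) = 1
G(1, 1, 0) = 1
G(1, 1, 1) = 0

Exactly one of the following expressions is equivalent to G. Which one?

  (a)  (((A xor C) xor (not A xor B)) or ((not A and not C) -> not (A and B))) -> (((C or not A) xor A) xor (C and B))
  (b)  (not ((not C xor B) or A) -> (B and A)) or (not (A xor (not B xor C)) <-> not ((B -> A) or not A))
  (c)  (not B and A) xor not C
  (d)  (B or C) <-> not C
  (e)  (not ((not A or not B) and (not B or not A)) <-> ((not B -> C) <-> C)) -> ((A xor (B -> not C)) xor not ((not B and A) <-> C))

e

(a): at (0,1,1) it gives 0, but G = 1 — eliminated.
(b): at (0,0,1) it gives 0, but G = 1 — eliminated.
(c): at (0,0,1) it gives 0, but G = 1 — eliminated.
(d): at (0,0,0) it gives 0, but G = 1 — eliminated.
Only (e) survives; checking it on all 8 rows confirms it matches G.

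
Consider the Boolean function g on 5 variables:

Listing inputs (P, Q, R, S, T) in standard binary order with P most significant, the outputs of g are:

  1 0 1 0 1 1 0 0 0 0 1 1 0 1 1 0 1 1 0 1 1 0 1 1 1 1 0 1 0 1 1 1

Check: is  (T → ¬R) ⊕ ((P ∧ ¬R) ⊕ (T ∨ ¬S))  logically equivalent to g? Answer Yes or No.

Test each input against both g and the formula:
  P=0, Q=0, R=0, S=0, T=0: formula gives 0, but g = 1 ✗
A single disagreement suffices: at (0,0,0,0,0) they differ, so the formula does not compute g.

No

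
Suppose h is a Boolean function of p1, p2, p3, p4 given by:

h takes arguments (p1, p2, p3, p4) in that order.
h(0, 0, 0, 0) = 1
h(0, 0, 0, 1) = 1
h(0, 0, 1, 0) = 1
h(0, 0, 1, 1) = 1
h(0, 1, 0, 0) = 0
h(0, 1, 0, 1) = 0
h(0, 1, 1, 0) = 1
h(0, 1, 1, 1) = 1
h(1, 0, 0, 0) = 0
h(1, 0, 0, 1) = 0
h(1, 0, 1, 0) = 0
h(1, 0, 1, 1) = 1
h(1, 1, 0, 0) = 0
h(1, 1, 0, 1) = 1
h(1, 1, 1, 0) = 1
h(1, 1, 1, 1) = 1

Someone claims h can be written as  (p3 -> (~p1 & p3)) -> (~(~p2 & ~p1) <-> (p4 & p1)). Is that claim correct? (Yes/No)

No

Test each input against both h and the formula:
  p1=0, p2=0, p3=0, p4=0: formula gives 1, h = 1 ✓
  p1=0, p2=0, p3=0, p4=1: formula gives 1, h = 1 ✓
  p1=0, p2=0, p3=1, p4=0: formula gives 1, h = 1 ✓
  p1=0, p2=0, p3=1, p4=1: formula gives 1, h = 1 ✓
  …
  p1=0, p2=1, p3=1, p4=0: formula gives 0, but h = 1 ✗
Since they disagree at (0,1,1,0), the expression is not a correct formula for h.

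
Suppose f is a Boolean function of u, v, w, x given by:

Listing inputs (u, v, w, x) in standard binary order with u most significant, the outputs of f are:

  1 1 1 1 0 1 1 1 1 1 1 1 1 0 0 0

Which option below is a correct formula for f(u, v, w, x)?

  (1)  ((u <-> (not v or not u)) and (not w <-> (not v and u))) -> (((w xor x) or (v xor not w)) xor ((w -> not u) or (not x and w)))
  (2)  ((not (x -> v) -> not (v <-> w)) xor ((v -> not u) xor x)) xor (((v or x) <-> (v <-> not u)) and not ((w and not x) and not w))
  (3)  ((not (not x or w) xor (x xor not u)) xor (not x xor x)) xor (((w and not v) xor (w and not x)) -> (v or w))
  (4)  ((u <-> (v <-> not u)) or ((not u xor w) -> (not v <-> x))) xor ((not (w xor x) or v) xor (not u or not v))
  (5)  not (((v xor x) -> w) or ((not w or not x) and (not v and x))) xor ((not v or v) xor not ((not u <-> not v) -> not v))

5

(1) disagrees with f on (0,1,0,0) (formula → 1, table → 0); rule it out.
(2) disagrees with f on (0,0,0,1) (formula → 0, table → 1); rule it out.
(3) disagrees with f on (0,0,1,1) (formula → 0, table → 1); rule it out.
(4) disagrees with f on (0,0,0,1) (formula → 0, table → 1); rule it out.
That leaves (5). Evaluating it on every row reproduces the table of f exactly.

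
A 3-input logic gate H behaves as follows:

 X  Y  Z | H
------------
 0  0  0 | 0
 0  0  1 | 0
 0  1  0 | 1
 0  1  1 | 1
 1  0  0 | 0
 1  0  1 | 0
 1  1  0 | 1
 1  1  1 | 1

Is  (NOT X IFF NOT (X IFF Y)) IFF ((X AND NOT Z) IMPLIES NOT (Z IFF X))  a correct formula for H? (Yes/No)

Yes

Evaluate (NOT X IFF NOT (X IFF Y)) IFF ((X AND NOT Z) IMPLIES NOT (Z IFF X)) on each row and compare to H:
  X=0, Y=0, Z=0: formula gives 0, H = 0 ✓
  X=0, Y=0, Z=1: formula gives 0, H = 0 ✓
  X=0, Y=1, Z=0: formula gives 1, H = 1 ✓
  X=0, Y=1, Z=1: formula gives 1, H = 1 ✓
  X=1, Y=0, Z=0: formula gives 0, H = 0 ✓
  …and likewise for the remaining 3 rows.
Every row agrees, so the formula is equivalent.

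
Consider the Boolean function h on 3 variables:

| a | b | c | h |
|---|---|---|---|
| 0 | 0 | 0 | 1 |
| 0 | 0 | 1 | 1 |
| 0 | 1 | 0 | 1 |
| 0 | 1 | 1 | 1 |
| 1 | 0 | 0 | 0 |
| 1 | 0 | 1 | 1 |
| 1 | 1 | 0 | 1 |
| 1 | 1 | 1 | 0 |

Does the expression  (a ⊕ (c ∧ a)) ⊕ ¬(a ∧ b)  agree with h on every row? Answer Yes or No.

Evaluate (a ⊕ (c ∧ a)) ⊕ ¬(a ∧ b) on each row and compare to h:
  a=0, b=0, c=0: formula gives 1, h = 1 ✓
  a=0, b=0, c=1: formula gives 1, h = 1 ✓
  a=0, b=1, c=0: formula gives 1, h = 1 ✓
  a=0, b=1, c=1: formula gives 1, h = 1 ✓
  a=1, b=0, c=0: formula gives 0, h = 0 ✓
  …and likewise for the remaining 3 rows.
No disagreement on any input; they are logically equivalent.

Yes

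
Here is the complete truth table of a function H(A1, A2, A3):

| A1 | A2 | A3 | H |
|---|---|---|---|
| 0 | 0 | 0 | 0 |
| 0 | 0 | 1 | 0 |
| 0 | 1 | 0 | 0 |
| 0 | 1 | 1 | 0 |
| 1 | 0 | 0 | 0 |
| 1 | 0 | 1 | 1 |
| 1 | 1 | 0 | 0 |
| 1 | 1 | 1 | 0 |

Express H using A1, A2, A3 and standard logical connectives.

H(A1, A2, A3) = (A1 · A2') · A3

Only row (1,0,1) gives 1. That row's minterm A1·¬A2·A3 is H directly.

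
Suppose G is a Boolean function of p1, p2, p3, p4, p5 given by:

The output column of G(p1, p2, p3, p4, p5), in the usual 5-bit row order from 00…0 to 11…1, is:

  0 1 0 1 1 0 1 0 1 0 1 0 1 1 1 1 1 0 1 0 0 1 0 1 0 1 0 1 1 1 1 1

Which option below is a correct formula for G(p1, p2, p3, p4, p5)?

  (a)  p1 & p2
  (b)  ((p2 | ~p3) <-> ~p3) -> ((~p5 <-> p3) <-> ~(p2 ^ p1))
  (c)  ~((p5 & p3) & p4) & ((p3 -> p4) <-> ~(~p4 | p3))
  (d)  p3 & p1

b

(a): at (0,0,0,0,1) it gives 0, but G = 1 — eliminated.
(c): at (0,0,0,0,1) it gives 0, but G = 1 — eliminated.
(d): at (0,0,0,0,1) it gives 0, but G = 1 — eliminated.
That leaves (b). Evaluating it on every row reproduces the table of G exactly.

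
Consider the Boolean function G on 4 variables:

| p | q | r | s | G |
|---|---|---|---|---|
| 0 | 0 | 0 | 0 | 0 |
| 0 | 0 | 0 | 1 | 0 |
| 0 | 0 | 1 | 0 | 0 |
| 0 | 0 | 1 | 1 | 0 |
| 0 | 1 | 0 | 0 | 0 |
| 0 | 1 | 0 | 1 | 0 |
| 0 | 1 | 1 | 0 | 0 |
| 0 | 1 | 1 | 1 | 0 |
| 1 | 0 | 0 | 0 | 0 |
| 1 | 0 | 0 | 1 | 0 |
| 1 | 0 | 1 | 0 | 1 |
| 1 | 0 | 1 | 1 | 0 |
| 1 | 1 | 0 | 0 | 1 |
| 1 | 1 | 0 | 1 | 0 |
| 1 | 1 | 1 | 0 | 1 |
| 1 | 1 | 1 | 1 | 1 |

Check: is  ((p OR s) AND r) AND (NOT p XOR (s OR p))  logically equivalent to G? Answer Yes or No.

No

Evaluate ((p OR s) AND r) AND (NOT p XOR (s OR p)) on each row and compare to G:
  p=0, q=0, r=0, s=0: formula gives 0, G = 0 ✓
  p=0, q=0, r=0, s=1: formula gives 0, G = 0 ✓
  p=0, q=0, r=1, s=0: formula gives 0, G = 0 ✓
  p=0, q=0, r=1, s=1: formula gives 0, G = 0 ✓
  …
  p=1, q=0, r=1, s=1: formula gives 1, but G = 0 ✗
Since they disagree at (1,0,1,1), the expression is not a correct formula for G.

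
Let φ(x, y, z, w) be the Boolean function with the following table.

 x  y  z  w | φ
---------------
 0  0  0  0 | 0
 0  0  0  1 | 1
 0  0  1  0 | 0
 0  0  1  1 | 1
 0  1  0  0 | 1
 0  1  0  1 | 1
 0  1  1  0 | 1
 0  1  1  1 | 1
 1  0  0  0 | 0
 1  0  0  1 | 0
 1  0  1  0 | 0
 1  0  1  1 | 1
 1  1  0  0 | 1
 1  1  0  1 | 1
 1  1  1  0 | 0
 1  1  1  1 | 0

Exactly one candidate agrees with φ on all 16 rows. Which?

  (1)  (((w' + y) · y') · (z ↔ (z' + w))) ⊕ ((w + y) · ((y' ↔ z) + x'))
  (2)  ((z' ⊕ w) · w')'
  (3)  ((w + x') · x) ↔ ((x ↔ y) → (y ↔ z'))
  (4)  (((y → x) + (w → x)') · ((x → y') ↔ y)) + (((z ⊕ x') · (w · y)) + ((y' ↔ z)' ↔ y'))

(2) disagrees with φ on (0,0,1,0) (formula → 1, table → 0); rule it out.
(3) disagrees with φ on (0,0,0,0) (formula → 1, table → 0); rule it out.
(4) disagrees with φ on (0,0,0,0) (formula → 1, table → 0); rule it out.
(1) is the remaining candidate, and it agrees with φ on all 16 inputs.

1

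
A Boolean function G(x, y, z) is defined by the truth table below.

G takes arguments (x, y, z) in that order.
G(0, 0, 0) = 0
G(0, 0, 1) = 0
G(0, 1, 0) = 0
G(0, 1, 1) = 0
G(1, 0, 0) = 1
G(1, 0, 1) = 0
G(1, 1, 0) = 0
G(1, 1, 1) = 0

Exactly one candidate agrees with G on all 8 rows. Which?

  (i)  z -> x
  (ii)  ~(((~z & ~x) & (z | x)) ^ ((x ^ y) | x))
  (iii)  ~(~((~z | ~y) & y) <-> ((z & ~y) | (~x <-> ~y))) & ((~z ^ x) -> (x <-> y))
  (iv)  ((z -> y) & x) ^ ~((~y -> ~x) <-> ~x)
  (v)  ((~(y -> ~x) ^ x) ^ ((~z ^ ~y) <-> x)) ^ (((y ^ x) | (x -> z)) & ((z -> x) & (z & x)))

(i) fails at (0,0,0): the formula yields 1, G is 0.
(ii) fails at (0,0,0): the formula yields 1, G is 0.
(iii) fails at (0,1,1): the formula yields 1, G is 0.
(v) fails at (0,0,0): the formula yields 1, G is 0.
(iv) is the remaining candidate, and it agrees with G on all 8 inputs.

iv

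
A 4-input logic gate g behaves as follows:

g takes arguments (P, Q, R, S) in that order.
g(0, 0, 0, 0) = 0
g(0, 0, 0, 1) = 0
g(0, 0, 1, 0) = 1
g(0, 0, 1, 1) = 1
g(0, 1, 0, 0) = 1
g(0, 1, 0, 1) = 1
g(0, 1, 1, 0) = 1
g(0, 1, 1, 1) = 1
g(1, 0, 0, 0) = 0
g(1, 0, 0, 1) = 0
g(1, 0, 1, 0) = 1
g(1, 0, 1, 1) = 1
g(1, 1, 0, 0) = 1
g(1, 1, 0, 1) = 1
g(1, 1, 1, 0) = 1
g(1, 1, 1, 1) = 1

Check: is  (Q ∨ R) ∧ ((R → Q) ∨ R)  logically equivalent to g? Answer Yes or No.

Evaluate (Q ∨ R) ∧ ((R → Q) ∨ R) on each row and compare to g:
  P=0, Q=0, R=0, S=0: formula gives 0, g = 0 ✓
  P=0, Q=0, R=0, S=1: formula gives 0, g = 0 ✓
  P=0, Q=0, R=1, S=0: formula gives 1, g = 1 ✓
  P=0, Q=0, R=1, S=1: formula gives 1, g = 1 ✓
  …and likewise for the remaining 12 rows.
Every row agrees, so the formula is equivalent.

Yes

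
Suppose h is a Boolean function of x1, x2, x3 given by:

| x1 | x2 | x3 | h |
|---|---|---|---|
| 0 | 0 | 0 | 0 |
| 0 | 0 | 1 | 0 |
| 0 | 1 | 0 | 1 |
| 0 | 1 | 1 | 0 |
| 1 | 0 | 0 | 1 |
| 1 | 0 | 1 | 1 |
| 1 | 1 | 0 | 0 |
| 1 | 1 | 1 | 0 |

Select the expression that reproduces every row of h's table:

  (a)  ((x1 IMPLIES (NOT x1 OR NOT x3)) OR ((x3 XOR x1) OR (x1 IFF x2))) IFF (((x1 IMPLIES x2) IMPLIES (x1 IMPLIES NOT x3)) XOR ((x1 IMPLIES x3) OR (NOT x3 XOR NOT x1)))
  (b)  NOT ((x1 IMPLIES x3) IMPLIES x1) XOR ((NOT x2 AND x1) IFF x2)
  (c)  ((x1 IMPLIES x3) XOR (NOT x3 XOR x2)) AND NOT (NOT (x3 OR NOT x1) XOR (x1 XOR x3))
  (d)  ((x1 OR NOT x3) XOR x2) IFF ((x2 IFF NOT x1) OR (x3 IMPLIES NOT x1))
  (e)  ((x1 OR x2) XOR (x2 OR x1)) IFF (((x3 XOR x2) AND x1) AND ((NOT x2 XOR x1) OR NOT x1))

c

(a): at (0,1,0) it gives 0, but h = 1 — eliminated.
(b): at (0,1,1) it gives 1, but h = 0 — eliminated.
(d): at (0,0,0) it gives 1, but h = 0 — eliminated.
(e): at (0,0,0) it gives 1, but h = 0 — eliminated.
That leaves (c). Evaluating it on every row reproduces the table of h exactly.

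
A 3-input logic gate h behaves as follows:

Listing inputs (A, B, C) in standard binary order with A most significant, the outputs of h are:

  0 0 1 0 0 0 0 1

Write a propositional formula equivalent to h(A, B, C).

The 1-rows are (0,1,0), (1,1,1). Each contributes one minterm — ¬A·B·¬C; A·B·C — and their disjunction is a sum-of-products form of h.

h(A, B, C) = ((A' · B) · C') + ((A · B) · C)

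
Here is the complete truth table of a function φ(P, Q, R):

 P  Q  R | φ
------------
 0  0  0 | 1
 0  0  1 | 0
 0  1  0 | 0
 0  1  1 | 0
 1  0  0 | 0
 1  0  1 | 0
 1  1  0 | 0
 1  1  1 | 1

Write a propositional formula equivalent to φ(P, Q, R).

φ=1 on 2 inputs: (0,0,0), (1,1,1). Reading each as a conjunction of literals (¬P·¬Q·¬R, P·Q·R) and taking the OR gives the canonical DNF.

φ(P, Q, R) = ((P' · Q') · R') + ((P · Q) · R)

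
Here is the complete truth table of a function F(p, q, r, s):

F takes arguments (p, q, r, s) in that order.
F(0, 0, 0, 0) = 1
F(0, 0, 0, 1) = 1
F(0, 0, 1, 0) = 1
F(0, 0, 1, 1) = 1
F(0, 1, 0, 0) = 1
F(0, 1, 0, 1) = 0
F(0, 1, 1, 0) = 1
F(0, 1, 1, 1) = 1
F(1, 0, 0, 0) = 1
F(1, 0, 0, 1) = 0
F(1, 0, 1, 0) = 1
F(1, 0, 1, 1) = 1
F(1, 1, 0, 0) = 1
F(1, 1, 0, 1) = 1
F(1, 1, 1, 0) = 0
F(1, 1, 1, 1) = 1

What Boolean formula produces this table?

F(p, q, r, s) = (((((p' · q) · r') · s) + (((p · q') · r') · s)) + (((p · q) · r) · s'))'

The 0-rows are (0,1,0,1), (1,0,0,1), (1,1,1,0). Take each as a conjunction (¬p·q·¬r·s, p·¬q·¬r·s, p·q·r·¬s), form their disjunction, and complement — that gives a formula that is 1 everywhere F is.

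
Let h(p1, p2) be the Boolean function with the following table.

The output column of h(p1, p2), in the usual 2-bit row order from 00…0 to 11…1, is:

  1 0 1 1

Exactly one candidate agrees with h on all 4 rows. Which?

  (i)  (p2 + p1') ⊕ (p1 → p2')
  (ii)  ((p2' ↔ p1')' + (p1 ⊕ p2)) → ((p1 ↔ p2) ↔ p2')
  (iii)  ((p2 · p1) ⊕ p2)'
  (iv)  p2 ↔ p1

(i): at (0,0) it gives 0, but h = 1 — eliminated.
(ii): at (0,1) it gives 1, but h = 0 — eliminated.
(iv): at (1,0) it gives 0, but h = 1 — eliminated.
That leaves (iii). Evaluating it on every row reproduces the table of h exactly.

iii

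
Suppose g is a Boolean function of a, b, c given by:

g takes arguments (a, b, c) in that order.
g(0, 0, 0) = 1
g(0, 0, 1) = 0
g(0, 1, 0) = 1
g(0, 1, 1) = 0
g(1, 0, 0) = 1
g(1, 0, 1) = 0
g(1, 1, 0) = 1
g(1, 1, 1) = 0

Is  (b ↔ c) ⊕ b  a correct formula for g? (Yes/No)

Check the formula against g row by row:
  a=0, b=0, c=0: formula gives 1, g = 1 ✓
  a=0, b=0, c=1: formula gives 0, g = 0 ✓
  a=0, b=1, c=0: formula gives 1, g = 1 ✓
  a=0, b=1, c=1: formula gives 0, g = 0 ✓
  a=1, b=0, c=0: formula gives 1, g = 1 ✓
  …and likewise for the remaining 3 rows.
Every row agrees, so the formula is equivalent.

Yes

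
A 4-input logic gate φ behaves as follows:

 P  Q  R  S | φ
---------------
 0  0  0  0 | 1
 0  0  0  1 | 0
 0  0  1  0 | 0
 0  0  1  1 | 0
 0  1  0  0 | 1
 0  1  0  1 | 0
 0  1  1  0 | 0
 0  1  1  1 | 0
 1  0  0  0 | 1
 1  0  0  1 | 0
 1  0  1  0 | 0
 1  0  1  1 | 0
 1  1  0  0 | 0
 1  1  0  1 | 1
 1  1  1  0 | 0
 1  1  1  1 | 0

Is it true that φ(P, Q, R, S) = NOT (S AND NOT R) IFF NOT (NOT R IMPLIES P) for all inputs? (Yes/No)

No

Evaluate NOT (S AND NOT R) IFF NOT (NOT R IMPLIES P) on each row and compare to φ:
  P=0, Q=0, R=0, S=0: formula gives 1, φ = 1 ✓
  P=0, Q=0, R=0, S=1: formula gives 0, φ = 0 ✓
  P=0, Q=0, R=1, S=0: formula gives 0, φ = 0 ✓
  P=0, Q=0, R=1, S=1: formula gives 0, φ = 0 ✓
  …
  P=1, Q=0, R=0, S=0: formula gives 0, but φ = 1 ✗
A single disagreement suffices: at (1,0,0,0) they differ, so the formula does not compute φ.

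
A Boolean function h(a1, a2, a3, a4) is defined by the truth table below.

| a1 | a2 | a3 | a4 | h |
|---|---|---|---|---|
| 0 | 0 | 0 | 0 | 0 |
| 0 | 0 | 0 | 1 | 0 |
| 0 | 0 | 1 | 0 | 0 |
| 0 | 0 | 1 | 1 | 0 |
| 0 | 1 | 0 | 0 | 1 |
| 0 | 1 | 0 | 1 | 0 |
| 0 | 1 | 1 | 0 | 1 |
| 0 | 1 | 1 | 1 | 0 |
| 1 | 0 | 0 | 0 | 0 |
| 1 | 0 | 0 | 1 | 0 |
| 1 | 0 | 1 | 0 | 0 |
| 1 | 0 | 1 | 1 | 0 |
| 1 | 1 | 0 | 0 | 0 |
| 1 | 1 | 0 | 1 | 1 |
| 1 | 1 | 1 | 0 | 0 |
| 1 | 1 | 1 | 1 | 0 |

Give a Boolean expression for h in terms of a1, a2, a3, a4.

h(a1, a2, a3, a4) = ((((NOT a1 AND a2) AND NOT a3) AND NOT a4) OR (((NOT a1 AND a2) AND a3) AND NOT a4)) OR (((a1 AND a2) AND NOT a3) AND a4)

Collect the rows where h=1 — (0,1,0,0), (0,1,1,0), (1,1,0,1) — and write one minterm per row: ¬a1·a2·¬a3·¬a4, ¬a1·a2·a3·¬a4, a1·a2·¬a3·a4. Their union (logical OR) reproduces the table exactly.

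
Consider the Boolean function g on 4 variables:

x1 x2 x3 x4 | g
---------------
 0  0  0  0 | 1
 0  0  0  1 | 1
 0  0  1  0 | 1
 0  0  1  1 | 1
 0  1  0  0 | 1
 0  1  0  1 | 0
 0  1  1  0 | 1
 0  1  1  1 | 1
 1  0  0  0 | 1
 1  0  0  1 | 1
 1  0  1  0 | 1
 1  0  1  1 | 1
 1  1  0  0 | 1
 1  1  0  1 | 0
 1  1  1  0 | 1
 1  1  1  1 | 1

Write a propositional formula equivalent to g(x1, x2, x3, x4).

The 0-rows are (0,1,0,1), (1,1,0,1). Take each as a conjunction (¬x1·x2·¬x3·x4, x1·x2·¬x3·x4), form their disjunction, and complement — that gives a formula that is 1 everywhere g is.

g(x1, x2, x3, x4) = ~((((~x1 & x2) & ~x3) & x4) | (((x1 & x2) & ~x3) & x4))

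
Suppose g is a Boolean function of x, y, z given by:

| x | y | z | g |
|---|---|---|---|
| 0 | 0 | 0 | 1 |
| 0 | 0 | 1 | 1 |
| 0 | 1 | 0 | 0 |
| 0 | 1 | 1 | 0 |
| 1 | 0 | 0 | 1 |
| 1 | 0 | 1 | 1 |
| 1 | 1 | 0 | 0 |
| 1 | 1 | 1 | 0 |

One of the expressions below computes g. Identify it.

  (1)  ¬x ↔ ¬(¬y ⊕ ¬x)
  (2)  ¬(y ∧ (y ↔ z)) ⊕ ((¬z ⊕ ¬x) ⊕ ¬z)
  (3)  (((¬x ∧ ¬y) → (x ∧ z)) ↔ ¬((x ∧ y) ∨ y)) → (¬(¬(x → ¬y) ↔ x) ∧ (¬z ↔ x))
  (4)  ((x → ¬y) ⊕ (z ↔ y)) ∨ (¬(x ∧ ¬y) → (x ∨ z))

1

(2) disagrees with g on (0,0,0) (formula → 0, table → 1); rule it out.
(3) disagrees with g on (0,1,0) (formula → 1, table → 0); rule it out.
(4) disagrees with g on (0,0,0) (formula → 0, table → 1); rule it out.
Only (1) survives; checking it on all 8 rows confirms it matches g.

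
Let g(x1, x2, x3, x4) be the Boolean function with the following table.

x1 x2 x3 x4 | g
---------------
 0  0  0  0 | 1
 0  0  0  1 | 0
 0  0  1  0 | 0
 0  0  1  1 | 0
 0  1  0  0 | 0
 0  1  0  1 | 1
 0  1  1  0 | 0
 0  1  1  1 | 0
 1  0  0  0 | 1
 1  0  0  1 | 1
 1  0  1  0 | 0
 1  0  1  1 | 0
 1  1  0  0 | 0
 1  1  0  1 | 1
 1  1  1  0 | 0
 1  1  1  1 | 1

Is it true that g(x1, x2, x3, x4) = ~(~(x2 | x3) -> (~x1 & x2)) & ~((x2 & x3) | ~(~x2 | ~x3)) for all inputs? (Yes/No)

No

Check the formula against g row by row:
  x1=0, x2=0, x3=0, x4=0: formula gives 1, g = 1 ✓
  x1=0, x2=0, x3=0, x4=1: formula gives 1, but g = 0 ✗
Since they disagree at (0,0,0,1), the expression is not a correct formula for g.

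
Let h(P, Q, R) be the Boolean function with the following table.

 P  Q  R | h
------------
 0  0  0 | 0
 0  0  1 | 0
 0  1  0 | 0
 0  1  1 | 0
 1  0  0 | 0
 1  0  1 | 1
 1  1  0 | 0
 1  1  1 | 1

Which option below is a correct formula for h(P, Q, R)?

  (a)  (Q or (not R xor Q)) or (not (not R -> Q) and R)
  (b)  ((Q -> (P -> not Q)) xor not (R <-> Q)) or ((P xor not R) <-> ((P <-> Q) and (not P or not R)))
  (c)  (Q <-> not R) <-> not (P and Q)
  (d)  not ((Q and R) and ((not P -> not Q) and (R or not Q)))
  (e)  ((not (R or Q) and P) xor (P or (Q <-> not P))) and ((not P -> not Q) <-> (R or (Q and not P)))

e

(a) fails at (0,0,0): the formula yields 1, h is 0.
(b) fails at (0,0,0): the formula yields 1, h is 0.
(c) fails at (0,0,1): the formula yields 1, h is 0.
(d) fails at (0,0,0): the formula yields 1, h is 0.
Only (e) survives; checking it on all 8 rows confirms it matches h.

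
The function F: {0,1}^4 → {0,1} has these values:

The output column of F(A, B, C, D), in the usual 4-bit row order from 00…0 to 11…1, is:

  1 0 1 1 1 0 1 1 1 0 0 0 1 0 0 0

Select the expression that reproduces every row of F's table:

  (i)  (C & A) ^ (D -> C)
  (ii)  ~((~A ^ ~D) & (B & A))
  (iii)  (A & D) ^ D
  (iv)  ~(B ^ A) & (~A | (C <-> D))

i

(ii) disagrees with F on (0,0,0,1) (formula → 1, table → 0); rule it out.
(iii) disagrees with F on (0,0,0,0) (formula → 0, table → 1); rule it out.
(iv) disagrees with F on (0,0,0,1) (formula → 1, table → 0); rule it out.
(i) is the remaining candidate, and it agrees with F on all 16 inputs.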